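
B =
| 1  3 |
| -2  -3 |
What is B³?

B² = [[-5, -6], [4, 3]]
B³ = [[7, 3], [-2, 3]]

[[7, 3], [-2, 3]]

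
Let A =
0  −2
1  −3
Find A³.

tr A = −3 and det A = 2, so the characteristic polynomial is λ² − (−3)λ + (2) with roots −2 and −1.
Eigenvectors give P = [[−1, 2], [−1, 1]] with P⁻¹ = [[1, −2], [1, −1]], and A = P·diag(−2, −1)·P⁻¹.
Then A³ = P·diag(−8, −1)·P⁻¹ = [[8, −2], [8, −1]] · [[1, −2], [1, −1]] = [[6, −14], [7, −15]].

[[6, −14], [7, −15]]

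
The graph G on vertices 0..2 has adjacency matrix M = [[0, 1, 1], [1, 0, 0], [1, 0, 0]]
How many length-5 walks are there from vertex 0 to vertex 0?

0

The number of length-5 walks from vertex 0 to vertex 0 is entry (0,0) of M⁵, where M is the adjacency matrix.
M² = [[2, 0, 0], [0, 1, 1], [0, 1, 1]]
M³ = [[0, 2, 2], [2, 0, 0], [2, 0, 0]]
M⁴ = [[4, 0, 0], [0, 2, 2], [0, 2, 2]]
M⁵ = [[0, 4, 4], [4, 0, 0], [4, 0, 0]]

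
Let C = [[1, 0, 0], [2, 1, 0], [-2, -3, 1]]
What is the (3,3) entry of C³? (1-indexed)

1

C = I + N where N = [[0, 0, 0], [2, 0, 0], [-2, -3, 0]] is strictly lower-triangular, so N³ = 0.
(I + N)³ = I + 3·N + 3·N² = [[1, 0, 0], [6, 1, 0], [-24, -9, 1]].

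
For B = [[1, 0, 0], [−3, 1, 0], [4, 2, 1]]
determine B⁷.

[[1, 0, 0], [−21, 1, 0], [−98, 14, 1]]

B = I + N where N = [[0, 0, 0], [−3, 0, 0], [4, 2, 0]] is strictly lower-triangular, so N³ = 0.
(I + N)⁷ = I + 7·N + 21·N² = [[1, 0, 0], [−21, 1, 0], [−98, 14, 1]].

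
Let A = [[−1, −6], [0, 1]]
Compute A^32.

[[1, 0], [0, 1]]

A² = I (check: tr A = 0 and det A = −1), so A^32 = I since 32 is even.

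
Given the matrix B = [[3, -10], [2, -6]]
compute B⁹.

tr B = -3 and det B = 2, so the characteristic polynomial is λ² − (-3)λ + (2) with roots -1 and -2.
Eigenvectors give P = [[5, 2], [2, 1]] with P⁻¹ = [[1, -2], [-2, 5]], and B = P·diag(-1, -2)·P⁻¹.
Then B⁹ = P·diag(-1, -512)·P⁻¹ = [[-5, -1024], [-2, -512]] · [[1, -2], [-2, 5]] = [[2043, -5110], [1022, -2556]].

[[2043, -5110], [1022, -2556]]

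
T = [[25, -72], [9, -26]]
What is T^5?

tr T = -1 and det T = -2, so the characteristic polynomial is λ² − (-1)λ + (-2) with roots -2 and 1.
Eigenvectors give P = [[-8, 3], [-3, 1]] with P⁻¹ = [[1, -3], [3, -8]], and T = P·diag(-2, 1)·P⁻¹.
Then T^5 = P·diag(-32, 1)·P⁻¹ = [[256, 3], [96, 1]] · [[1, -3], [3, -8]] = [[265, -792], [99, -296]].

[[265, -792], [99, -296]]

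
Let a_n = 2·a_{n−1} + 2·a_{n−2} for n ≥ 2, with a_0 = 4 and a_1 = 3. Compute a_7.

With companion matrix B = [[2, 2], [1, 0]], [a_n, a_{n−1}]ᵀ = B·[a_{n−1}, a_{n−2}]ᵀ, so [a_7, a_6]ᵀ = B⁶·[a_1, a_0]ᵀ.
B⁶ = [[328, 240], [120, 88]], giving [a_7, a_6]ᵀ = [[1944], [712]].

1944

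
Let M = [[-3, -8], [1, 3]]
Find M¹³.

M² = I (check: tr M = 0 and det M = -1), so M¹³ = M since 13 is odd.

[[-3, -8], [1, 3]]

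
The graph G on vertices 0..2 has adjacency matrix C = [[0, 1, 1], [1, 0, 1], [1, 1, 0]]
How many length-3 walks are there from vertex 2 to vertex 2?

The number of length-3 walks from vertex 2 to vertex 2 is entry (2,2) of C³, where C is the adjacency matrix.
C² = [[2, 1, 1], [1, 2, 1], [1, 1, 2]]
C³ = [[2, 3, 3], [3, 2, 3], [3, 3, 2]]

2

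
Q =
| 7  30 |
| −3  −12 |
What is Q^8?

[[−56489, −189150], [18915, 63306]]

tr Q = −5 and det Q = 6, so the characteristic polynomial is λ² − (−5)λ + (6) with roots −2 and −3.
Eigenvectors give P = [[−10, −3], [3, 1]] with P⁻¹ = [[−1, −3], [3, 10]], and Q = P·diag(−2, −3)·P⁻¹.
Then Q^8 = P·diag(256, 6561)·P⁻¹ = [[−2560, −19683], [768, 6561]] · [[−1, −3], [3, 10]] = [[−56489, −189150], [18915, 63306]].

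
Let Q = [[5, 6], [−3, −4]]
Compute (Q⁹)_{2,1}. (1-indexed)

−513

tr Q = 1 and det Q = −2, so the characteristic polynomial is λ² − (1)λ + (−2) with roots 2 and −1.
Eigenvectors give P = [[−2, −1], [1, 1]] with P⁻¹ = [[−1, −1], [1, 2]], and Q = P·diag(2, −1)·P⁻¹.
Then Q⁹ = P·diag(512, −1)·P⁻¹ = [[−1024, 1], [512, −1]] · [[−1, −1], [1, 2]] = [[1025, 1026], [−513, −514]].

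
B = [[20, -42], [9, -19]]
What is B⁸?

[[1786, -3570], [765, -1529]]

tr B = 1 and det B = -2, so the characteristic polynomial is λ² − (1)λ + (-2) with roots 2 and -1.
Eigenvectors give P = [[-7, 2], [-3, 1]] with P⁻¹ = [[-1, 2], [-3, 7]], and B = P·diag(2, -1)·P⁻¹.
Then B⁸ = P·diag(256, 1)·P⁻¹ = [[-1792, 2], [-768, 1]] · [[-1, 2], [-3, 7]] = [[1786, -3570], [765, -1529]].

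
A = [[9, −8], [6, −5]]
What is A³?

tr A = 4 and det A = 3, so the characteristic polynomial is λ² − (4)λ + (3) with roots 1 and 3.
Eigenvectors give P = [[−1, −4], [−1, −3]] with P⁻¹ = [[3, −4], [−1, 1]], and A = P·diag(1, 3)·P⁻¹.
Then A³ = P·diag(1, 27)·P⁻¹ = [[−1, −108], [−1, −81]] · [[3, −4], [−1, 1]] = [[105, −104], [78, −77]].

[[105, −104], [78, −77]]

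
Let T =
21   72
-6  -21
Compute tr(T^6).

tr T = 0 and det T = -9, so the characteristic polynomial is λ² − (0)λ + (-9) with roots -3 and 3.
Eigenvectors give P = [[3, -4], [-1, 1]] with P⁻¹ = [[-1, -4], [-1, -3]], and T = P·diag(-3, 3)·P⁻¹.
Then T^6 = P·diag(729, 729)·P⁻¹ = [[2187, -2916], [-729, 729]] · [[-1, -4], [-1, -3]] = [[729, 0], [0, 729]].

1458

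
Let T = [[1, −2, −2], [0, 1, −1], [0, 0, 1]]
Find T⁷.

[[1, −14, 28], [0, 1, −7], [0, 0, 1]]

T = I + N where N = [[0, −2, −2], [0, 0, −1], [0, 0, 0]] is strictly upper-triangular, so N³ = 0.
(I + N)⁷ = I + 7·N + 21·N² = [[1, −14, 28], [0, 1, −7], [0, 0, 1]].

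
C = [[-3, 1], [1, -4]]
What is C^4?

C^2 = [[10, -7], [-7, 17]]
C^3 = [[-37, 38], [38, -75]]
C^4 = [[149, -189], [-189, 338]]

[[149, -189], [-189, 338]]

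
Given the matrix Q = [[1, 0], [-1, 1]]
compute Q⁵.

Q = I + N where N = [[0, 0], [-1, 0]] is strictly lower-triangular, so N² = 0.
(I + N)⁵ = I + 5·N = [[1, 0], [-5, 1]].

[[1, 0], [-5, 1]]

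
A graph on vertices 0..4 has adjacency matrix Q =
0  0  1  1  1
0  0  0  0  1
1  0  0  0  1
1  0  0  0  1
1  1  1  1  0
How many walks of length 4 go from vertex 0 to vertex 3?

10

The number of length-4 walks from vertex 0 to vertex 3 is entry (0,3) of Q⁴, where Q is the adjacency matrix.
Q² = [[3, 1, 1, 1, 2], [1, 1, 1, 1, 0], [1, 1, 2, 2, 1], [1, 1, 2, 2, 1], [2, 0, 1, 1, 4]]
Q³ = [[4, 2, 5, 5, 6], [2, 0, 1, 1, 4], [5, 1, 2, 2, 6], [5, 1, 2, 2, 6], [6, 4, 6, 6, 4]]
Q⁴ = [[16, 6, 10, 10, 16], [6, 4, 6, 6, 4], [10, 6, 11, 11, 10], [10, 6, 11, 11, 10], [16, 4, 10, 10, 22]]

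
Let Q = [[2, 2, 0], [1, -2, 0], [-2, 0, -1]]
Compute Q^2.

[[6, 0, 0], [0, 6, 0], [-2, -4, 1]]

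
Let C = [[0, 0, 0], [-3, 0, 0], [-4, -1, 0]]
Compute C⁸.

[[0, 0, 0], [0, 0, 0], [0, 0, 0]]

C is strictly triangular, hence nilpotent: C³ = 0, so C⁸ = 0.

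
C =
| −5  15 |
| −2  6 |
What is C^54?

C² = C (a projection; rank 1, trace 1), so C^54 = C.

[[−5, 15], [−2, 6]]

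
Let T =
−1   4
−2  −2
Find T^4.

[[−23, 132], [−66, −56]]

T^2 = [[−7, −12], [6, −4]]
T^3 = [[31, −4], [2, 32]]
T^4 = [[−23, 132], [−66, −56]]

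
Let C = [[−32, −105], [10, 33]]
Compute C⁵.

[[−1682, −5775], [550, 1893]]

tr C = 1 and det C = −6, so the characteristic polynomial is λ² − (1)λ + (−6) with roots 3 and −2.
Eigenvectors give P = [[−3, −7], [1, 2]] with P⁻¹ = [[2, 7], [−1, −3]], and C = P·diag(3, −2)·P⁻¹.
Then C⁵ = P·diag(243, −32)·P⁻¹ = [[−729, 224], [243, −64]] · [[2, 7], [−1, −3]] = [[−1682, −5775], [550, 1893]].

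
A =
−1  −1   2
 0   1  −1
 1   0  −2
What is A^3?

A^2 = [[3, 0, −5], [−1, 1, 1], [−3, −1, 6]]
A^3 = [[−8, −3, 16], [2, 2, −5], [9, 2, −17]]

[[−8, −3, 16], [2, 2, −5], [9, 2, −17]]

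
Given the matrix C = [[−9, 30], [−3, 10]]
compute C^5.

[[−9, 30], [−3, 10]]

C² = C (a projection; rank 1, trace 1), so C^5 = C.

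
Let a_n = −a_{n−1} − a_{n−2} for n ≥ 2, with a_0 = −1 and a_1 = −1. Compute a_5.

With companion matrix Q = [[−1, −1], [1, 0]], [a_n, a_{n−1}]ᵀ = Q·[a_{n−1}, a_{n−2}]ᵀ, so [a_5, a_4]ᵀ = Q^4·[a_1, a_0]ᵀ.
Q^4 = [[−1, −1], [1, 0]], giving [a_5, a_4]ᵀ = [[2], [−1]].

2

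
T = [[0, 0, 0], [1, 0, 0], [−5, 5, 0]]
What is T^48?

T is strictly triangular, hence nilpotent: T^3 = 0, so T^48 = 0.

[[0, 0, 0], [0, 0, 0], [0, 0, 0]]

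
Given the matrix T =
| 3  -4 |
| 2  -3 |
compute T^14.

[[1, 0], [0, 1]]

T² = I (check: tr T = 0 and det T = -1), so T^14 = I since 14 is even.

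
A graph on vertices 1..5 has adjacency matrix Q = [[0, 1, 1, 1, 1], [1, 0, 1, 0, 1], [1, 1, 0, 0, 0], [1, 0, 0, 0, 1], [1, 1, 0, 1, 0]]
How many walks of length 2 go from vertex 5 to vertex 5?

The number of length-2 walks from vertex 5 to vertex 5 is entry (5,5) of Q², where Q is the adjacency matrix.
Q² = [[4, 2, 1, 1, 2], [2, 3, 1, 2, 1], [1, 1, 2, 1, 2], [1, 2, 1, 2, 1], [2, 1, 2, 1, 3]]

3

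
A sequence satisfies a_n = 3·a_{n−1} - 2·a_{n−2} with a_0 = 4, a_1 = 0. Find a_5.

With companion matrix M = [[3, -2], [1, 0]], [a_n, a_{n−1}]ᵀ = M·[a_{n−1}, a_{n−2}]ᵀ, so [a_5, a_4]ᵀ = M^4·[a_1, a_0]ᵀ.
M^4 = [[31, -30], [15, -14]], giving [a_5, a_4]ᵀ = [[-120], [-56]].

-120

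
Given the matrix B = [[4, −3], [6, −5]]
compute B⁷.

[[130, −129], [258, −257]]

tr B = −1 and det B = −2, so the characteristic polynomial is λ² − (−1)λ + (−2) with roots −2 and 1.
Eigenvectors give P = [[−1, 1], [−2, 1]] with P⁻¹ = [[1, −1], [2, −1]], and B = P·diag(−2, 1)·P⁻¹.
Then B⁷ = P·diag(−128, 1)·P⁻¹ = [[128, 1], [256, 1]] · [[1, −1], [2, −1]] = [[130, −129], [258, −257]].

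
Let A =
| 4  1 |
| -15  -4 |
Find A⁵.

A² = I (check: tr A = 0 and det A = -1), so A⁵ = A since 5 is odd.

[[4, 1], [-15, -4]]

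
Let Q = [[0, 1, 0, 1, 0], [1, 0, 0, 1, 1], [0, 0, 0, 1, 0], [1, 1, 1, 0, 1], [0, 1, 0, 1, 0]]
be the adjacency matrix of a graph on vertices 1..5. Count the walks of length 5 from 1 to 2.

32

The number of length-5 walks from vertex 1 to vertex 2 is entry (1,2) of Q⁵, where Q is the adjacency matrix.
Q² = [[2, 1, 1, 1, 2], [1, 3, 1, 2, 1], [1, 1, 1, 0, 1], [1, 2, 0, 4, 1], [2, 1, 1, 1, 2]]
Q³ = [[2, 5, 1, 6, 2], [5, 4, 2, 6, 5], [1, 2, 0, 4, 1], [6, 6, 4, 4, 6], [2, 5, 1, 6, 2]]
Q⁴ = [[11, 10, 6, 10, 11], [10, 16, 6, 16, 10], [6, 6, 4, 4, 6], [10, 16, 4, 22, 10], [11, 10, 6, 10, 11]]
Q⁵ = [[20, 32, 10, 38, 20], [32, 36, 16, 42, 32], [10, 16, 4, 22, 10], [38, 42, 22, 40, 38], [20, 32, 10, 38, 20]]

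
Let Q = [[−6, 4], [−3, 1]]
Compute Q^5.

[[−876, 844], [−633, 601]]

tr Q = −5 and det Q = 6, so the characteristic polynomial is λ² − (−5)λ + (6) with roots −2 and −3.
Eigenvectors give P = [[−1, 4], [−1, 3]] with P⁻¹ = [[3, −4], [1, −1]], and Q = P·diag(−2, −3)·P⁻¹.
Then Q^5 = P·diag(−32, −243)·P⁻¹ = [[32, −972], [32, −729]] · [[3, −4], [1, −1]] = [[−876, 844], [−633, 601]].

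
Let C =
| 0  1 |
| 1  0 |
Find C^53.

[[0, 1], [1, 0]]

C² = I (check: tr C = 0 and det C = -1), so C^53 = C since 53 is odd.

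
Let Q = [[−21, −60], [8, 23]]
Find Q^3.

tr Q = 2 and det Q = −3, so the characteristic polynomial is λ² − (2)λ + (−3) with roots 3 and −1.
Eigenvectors give P = [[−5, −3], [2, 1]] with P⁻¹ = [[1, 3], [−2, −5]], and Q = P·diag(3, −1)·P⁻¹.
Then Q^3 = P·diag(27, −1)·P⁻¹ = [[−135, 3], [54, −1]] · [[1, 3], [−2, −5]] = [[−141, −420], [56, 167]].

[[−141, −420], [56, 167]]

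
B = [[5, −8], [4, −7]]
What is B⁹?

tr B = −2 and det B = −3, so the characteristic polynomial is λ² − (−2)λ + (−3) with roots 1 and −3.
Eigenvectors give P = [[2, 1], [1, 1]] with P⁻¹ = [[1, −1], [−1, 2]], and B = P·diag(1, −3)·P⁻¹.
Then B⁹ = P·diag(1, −19683)·P⁻¹ = [[2, −19683], [1, −19683]] · [[1, −1], [−1, 2]] = [[19685, −39368], [19684, −39367]].

[[19685, −39368], [19684, −39367]]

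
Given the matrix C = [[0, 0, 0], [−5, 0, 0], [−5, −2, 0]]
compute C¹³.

[[0, 0, 0], [0, 0, 0], [0, 0, 0]]

C is strictly triangular, hence nilpotent: C³ = 0, so C¹³ = 0.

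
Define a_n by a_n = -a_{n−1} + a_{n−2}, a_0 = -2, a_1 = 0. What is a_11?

With companion matrix B = [[-1, 1], [1, 0]], [a_n, a_{n−1}]ᵀ = B·[a_{n−1}, a_{n−2}]ᵀ, so [a_11, a_10]ᵀ = B¹⁰·[a_1, a_0]ᵀ.
B¹⁰ = [[89, -55], [-55, 34]], giving [a_11, a_10]ᵀ = [[110], [-68]].

110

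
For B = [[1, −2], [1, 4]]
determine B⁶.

[[−601, −1330], [665, 1394]]

tr B = 5 and det B = 6, so the characteristic polynomial is λ² − (5)λ + (6) with roots 3 and 2.
Eigenvectors give P = [[−1, −2], [1, 1]] with P⁻¹ = [[1, 2], [−1, −1]], and B = P·diag(3, 2)·P⁻¹.
Then B⁶ = P·diag(729, 64)·P⁻¹ = [[−729, −128], [729, 64]] · [[1, 2], [−1, −1]] = [[−601, −1330], [665, 1394]].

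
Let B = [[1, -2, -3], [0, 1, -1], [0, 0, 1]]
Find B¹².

[[1, -24, 96], [0, 1, -12], [0, 0, 1]]

B = I + N where N = [[0, -2, -3], [0, 0, -1], [0, 0, 0]] is strictly upper-triangular, so N³ = 0.
(I + N)¹² = I + 12·N + 66·N² = [[1, -24, 96], [0, 1, -12], [0, 0, 1]].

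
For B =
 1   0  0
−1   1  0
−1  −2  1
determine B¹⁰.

[[1, 0, 0], [−10, 1, 0], [80, −20, 1]]

B = I + N where N = [[0, 0, 0], [−1, 0, 0], [−1, −2, 0]] is strictly lower-triangular, so N³ = 0.
(I + N)¹⁰ = I + 10·N + 45·N² = [[1, 0, 0], [−10, 1, 0], [80, −20, 1]].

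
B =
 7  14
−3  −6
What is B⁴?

[[7, 14], [−3, −6]]

B² = B (a projection; rank 1, trace 1), so B⁴ = B.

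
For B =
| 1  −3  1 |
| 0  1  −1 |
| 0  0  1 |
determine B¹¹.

B = I + N where N = [[0, −3, 1], [0, 0, −1], [0, 0, 0]] is strictly upper-triangular, so N³ = 0.
(I + N)¹¹ = I + 11·N + 55·N² = [[1, −33, 176], [0, 1, −11], [0, 0, 1]].

[[1, −33, 176], [0, 1, −11], [0, 0, 1]]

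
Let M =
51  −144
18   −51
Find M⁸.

[[6561, 0], [0, 6561]]

tr M = 0 and det M = −9, so the characteristic polynomial is λ² − (0)λ + (−9) with roots 3 and −3.
Eigenvectors give P = [[3, −8], [1, −3]] with P⁻¹ = [[3, −8], [1, −3]], and M = P·diag(3, −3)·P⁻¹.
Then M⁸ = P·diag(6561, 6561)·P⁻¹ = [[19683, −52488], [6561, −19683]] · [[3, −8], [1, −3]] = [[6561, 0], [0, 6561]].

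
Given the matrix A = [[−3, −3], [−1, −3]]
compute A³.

A² = [[12, 18], [6, 12]]
A³ = [[−54, −90], [−30, −54]]

[[−54, −90], [−30, −54]]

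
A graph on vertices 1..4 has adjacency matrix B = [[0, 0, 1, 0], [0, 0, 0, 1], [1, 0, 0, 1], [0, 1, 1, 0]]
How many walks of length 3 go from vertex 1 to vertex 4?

The number of length-3 walks from vertex 1 to vertex 4 is entry (1,4) of B³, where B is the adjacency matrix.
B² = [[1, 0, 0, 1], [0, 1, 1, 0], [0, 1, 2, 0], [1, 0, 0, 2]]
B³ = [[0, 1, 2, 0], [1, 0, 0, 2], [2, 0, 0, 3], [0, 2, 3, 0]]

0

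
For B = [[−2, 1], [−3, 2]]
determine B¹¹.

B² = I (check: tr B = 0 and det B = −1), so B¹¹ = B since 11 is odd.

[[−2, 1], [−3, 2]]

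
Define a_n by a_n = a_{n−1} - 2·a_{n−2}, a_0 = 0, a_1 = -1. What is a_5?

With companion matrix T = [[1, -2], [1, 0]], [a_n, a_{n−1}]ᵀ = T·[a_{n−1}, a_{n−2}]ᵀ, so [a_5, a_4]ᵀ = T⁴·[a_1, a_0]ᵀ.
T⁴ = [[-1, 6], [-3, 2]], giving [a_5, a_4]ᵀ = [[1], [3]].

1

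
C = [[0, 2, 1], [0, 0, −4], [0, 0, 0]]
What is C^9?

C is strictly triangular, hence nilpotent: C^3 = 0, so C^9 = 0.

[[0, 0, 0], [0, 0, 0], [0, 0, 0]]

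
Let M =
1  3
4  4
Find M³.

M² = [[13, 15], [20, 28]]
M³ = [[73, 99], [132, 172]]

[[73, 99], [132, 172]]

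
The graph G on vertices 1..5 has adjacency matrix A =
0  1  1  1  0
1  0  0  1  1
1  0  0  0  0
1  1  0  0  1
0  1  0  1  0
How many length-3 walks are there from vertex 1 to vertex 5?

2

The number of length-3 walks from vertex 1 to vertex 5 is entry (1,5) of A^3, where A is the adjacency matrix.
A^2 = [[3, 1, 0, 1, 2], [1, 3, 1, 2, 1], [0, 1, 1, 1, 0], [1, 2, 1, 3, 1], [2, 1, 0, 1, 2]]
A^3 = [[2, 6, 3, 6, 2], [6, 4, 1, 5, 5], [3, 1, 0, 1, 2], [6, 5, 1, 4, 5], [2, 5, 2, 5, 2]]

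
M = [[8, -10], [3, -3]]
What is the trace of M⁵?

tr M = 5 and det M = 6, so the characteristic polynomial is λ² − (5)λ + (6) with roots 3 and 2.
Eigenvectors give P = [[-2, -5], [-1, -3]] with P⁻¹ = [[-3, 5], [1, -2]], and M = P·diag(3, 2)·P⁻¹.
Then M⁵ = P·diag(243, 32)·P⁻¹ = [[-486, -160], [-243, -96]] · [[-3, 5], [1, -2]] = [[1298, -2110], [633, -1023]].

275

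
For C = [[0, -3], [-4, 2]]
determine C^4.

[[192, -168], [-224, 304]]

C^2 = [[12, -6], [-8, 16]]
C^3 = [[24, -48], [-64, 56]]
C^4 = [[192, -168], [-224, 304]]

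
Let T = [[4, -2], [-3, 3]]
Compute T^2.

[[22, -14], [-21, 15]]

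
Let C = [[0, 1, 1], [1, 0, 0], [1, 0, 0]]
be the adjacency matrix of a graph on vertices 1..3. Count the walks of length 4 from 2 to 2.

The number of length-4 walks from vertex 2 to vertex 2 is entry (2,2) of C⁴, where C is the adjacency matrix.
C² = [[2, 0, 0], [0, 1, 1], [0, 1, 1]]
C³ = [[0, 2, 2], [2, 0, 0], [2, 0, 0]]
C⁴ = [[4, 0, 0], [0, 2, 2], [0, 2, 2]]

2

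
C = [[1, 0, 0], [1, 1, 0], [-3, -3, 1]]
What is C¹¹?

C = I + N where N = [[0, 0, 0], [1, 0, 0], [-3, -3, 0]] is strictly lower-triangular, so N³ = 0.
(I + N)¹¹ = I + 11·N + 55·N² = [[1, 0, 0], [11, 1, 0], [-198, -33, 1]].

[[1, 0, 0], [11, 1, 0], [-198, -33, 1]]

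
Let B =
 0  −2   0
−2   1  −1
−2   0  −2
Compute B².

[[4, −2, 2], [0, 5, 1], [4, 4, 4]]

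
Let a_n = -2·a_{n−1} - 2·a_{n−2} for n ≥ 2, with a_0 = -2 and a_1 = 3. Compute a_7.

With companion matrix C = [[-2, -2], [1, 0]], [a_n, a_{n−1}]ᵀ = C·[a_{n−1}, a_{n−2}]ᵀ, so [a_7, a_6]ᵀ = C^6·[a_1, a_0]ᵀ.
C^6 = [[-8, -16], [8, 8]], giving [a_7, a_6]ᵀ = [[8], [8]].

8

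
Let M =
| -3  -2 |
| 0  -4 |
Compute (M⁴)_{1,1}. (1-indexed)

81

M² = [[9, 14], [0, 16]]
M³ = [[-27, -74], [0, -64]]
M⁴ = [[81, 350], [0, 256]]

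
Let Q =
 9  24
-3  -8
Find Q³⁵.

[[9, 24], [-3, -8]]

Q² = Q (a projection; rank 1, trace 1), so Q³⁵ = Q.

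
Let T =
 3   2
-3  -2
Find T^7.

[[3, 2], [-3, -2]]

T² = T (a projection; rank 1, trace 1), so T^7 = T.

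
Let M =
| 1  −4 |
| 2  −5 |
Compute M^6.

[[−727, 1456], [−728, 1457]]

tr M = −4 and det M = 3, so the characteristic polynomial is λ² − (−4)λ + (3) with roots −3 and −1.
Eigenvectors give P = [[1, 2], [1, 1]] with P⁻¹ = [[−1, 2], [1, −1]], and M = P·diag(−3, −1)·P⁻¹.
Then M^6 = P·diag(729, 1)·P⁻¹ = [[729, 2], [729, 1]] · [[−1, 2], [1, −1]] = [[−727, 1456], [−728, 1457]].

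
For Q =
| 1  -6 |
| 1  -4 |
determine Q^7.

tr Q = -3 and det Q = 2, so the characteristic polynomial is λ² − (-3)λ + (2) with roots -1 and -2.
Eigenvectors give P = [[3, 2], [1, 1]] with P⁻¹ = [[1, -2], [-1, 3]], and Q = P·diag(-1, -2)·P⁻¹.
Then Q^7 = P·diag(-1, -128)·P⁻¹ = [[-3, -256], [-1, -128]] · [[1, -2], [-1, 3]] = [[253, -762], [127, -382]].

[[253, -762], [127, -382]]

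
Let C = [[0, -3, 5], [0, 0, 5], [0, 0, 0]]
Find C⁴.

C is strictly triangular, hence nilpotent: C³ = 0, so C⁴ = 0.

[[0, 0, 0], [0, 0, 0], [0, 0, 0]]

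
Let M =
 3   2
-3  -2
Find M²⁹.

[[3, 2], [-3, -2]]

M² = M (a projection; rank 1, trace 1), so M²⁹ = M.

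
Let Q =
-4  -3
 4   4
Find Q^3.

Q^2 = [[4, 0], [0, 4]]
Q^3 = [[-16, -12], [16, 16]]

[[-16, -12], [16, 16]]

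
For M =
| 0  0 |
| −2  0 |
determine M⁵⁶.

M is strictly triangular, hence nilpotent: M² = 0, so M⁵⁶ = 0.

[[0, 0], [0, 0]]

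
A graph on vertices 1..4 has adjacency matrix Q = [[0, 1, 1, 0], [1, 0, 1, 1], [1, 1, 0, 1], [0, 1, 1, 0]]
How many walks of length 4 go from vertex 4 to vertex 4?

10

The number of length-4 walks from vertex 4 to vertex 4 is entry (4,4) of Q⁴, where Q is the adjacency matrix.
Q² = [[2, 1, 1, 2], [1, 3, 2, 1], [1, 2, 3, 1], [2, 1, 1, 2]]
Q³ = [[2, 5, 5, 2], [5, 4, 5, 5], [5, 5, 4, 5], [2, 5, 5, 2]]
Q⁴ = [[10, 9, 9, 10], [9, 15, 14, 9], [9, 14, 15, 9], [10, 9, 9, 10]]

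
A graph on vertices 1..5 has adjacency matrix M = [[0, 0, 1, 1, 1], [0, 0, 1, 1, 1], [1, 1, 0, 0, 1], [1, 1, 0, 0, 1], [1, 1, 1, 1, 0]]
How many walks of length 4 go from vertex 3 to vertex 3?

24

The number of length-4 walks from vertex 3 to vertex 3 is entry (3,3) of M⁴, where M is the adjacency matrix.
M² = [[3, 3, 1, 1, 2], [3, 3, 1, 1, 2], [1, 1, 3, 3, 2], [1, 1, 3, 3, 2], [2, 2, 2, 2, 4]]
M³ = [[4, 4, 8, 8, 8], [4, 4, 8, 8, 8], [8, 8, 4, 4, 8], [8, 8, 4, 4, 8], [8, 8, 8, 8, 8]]
M⁴ = [[24, 24, 16, 16, 24], [24, 24, 16, 16, 24], [16, 16, 24, 24, 24], [16, 16, 24, 24, 24], [24, 24, 24, 24, 32]]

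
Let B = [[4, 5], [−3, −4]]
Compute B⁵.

[[4, 5], [−3, −4]]

B² = I (check: tr B = 0 and det B = −1), so B⁵ = B since 5 is odd.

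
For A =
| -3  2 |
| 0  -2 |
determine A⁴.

A² = [[9, -10], [0, 4]]
A³ = [[-27, 38], [0, -8]]
A⁴ = [[81, -130], [0, 16]]

[[81, -130], [0, 16]]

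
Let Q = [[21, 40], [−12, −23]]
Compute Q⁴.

[[−399, −800], [240, 481]]

tr Q = −2 and det Q = −3, so the characteristic polynomial is λ² − (−2)λ + (−3) with roots 1 and −3.
Eigenvectors give P = [[2, −5], [−1, 3]] with P⁻¹ = [[3, 5], [1, 2]], and Q = P·diag(1, −3)·P⁻¹.
Then Q⁴ = P·diag(1, 81)·P⁻¹ = [[2, −405], [−1, 243]] · [[3, 5], [1, 2]] = [[−399, −800], [240, 481]].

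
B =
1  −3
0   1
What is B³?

[[1, −9], [0, 1]]

B = I + N where N = [[0, −3], [0, 0]] is strictly upper-triangular, so N² = 0.
(I + N)³ = I + 3·N = [[1, −9], [0, 1]].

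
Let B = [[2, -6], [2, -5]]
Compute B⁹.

[[1532, -3066], [1022, -2045]]

tr B = -3 and det B = 2, so the characteristic polynomial is λ² − (-3)λ + (2) with roots -1 and -2.
Eigenvectors give P = [[-2, 3], [-1, 2]] with P⁻¹ = [[-2, 3], [-1, 2]], and B = P·diag(-1, -2)·P⁻¹.
Then B⁹ = P·diag(-1, -512)·P⁻¹ = [[2, -1536], [1, -1024]] · [[-2, 3], [-1, 2]] = [[1532, -3066], [1022, -2045]].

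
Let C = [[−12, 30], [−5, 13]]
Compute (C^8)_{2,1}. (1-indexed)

tr C = 1 and det C = −6, so the characteristic polynomial is λ² − (1)λ + (−6) with roots 3 and −2.
Eigenvectors give P = [[−2, −3], [−1, −1]] with P⁻¹ = [[1, −3], [−1, 2]], and C = P·diag(3, −2)·P⁻¹.
Then C^8 = P·diag(6561, 256)·P⁻¹ = [[−13122, −768], [−6561, −256]] · [[1, −3], [−1, 2]] = [[−12354, 37830], [−6305, 19171]].

−6305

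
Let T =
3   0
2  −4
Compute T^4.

T^2 = [[9, 0], [−2, 16]]
T^3 = [[27, 0], [26, −64]]
T^4 = [[81, 0], [−50, 256]]

[[81, 0], [−50, 256]]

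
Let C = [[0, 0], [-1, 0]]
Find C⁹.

C is strictly triangular, hence nilpotent: C² = 0, so C⁹ = 0.

[[0, 0], [0, 0]]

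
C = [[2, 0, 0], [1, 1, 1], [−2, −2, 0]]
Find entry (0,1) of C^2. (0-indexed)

0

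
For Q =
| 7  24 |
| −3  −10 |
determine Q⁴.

[[−119, −360], [45, 136]]

tr Q = −3 and det Q = 2, so the characteristic polynomial is λ² − (−3)λ + (2) with roots −1 and −2.
Eigenvectors give P = [[3, 8], [−1, −3]] with P⁻¹ = [[3, 8], [−1, −3]], and Q = P·diag(−1, −2)·P⁻¹.
Then Q⁴ = P·diag(1, 16)·P⁻¹ = [[3, 128], [−1, −48]] · [[3, 8], [−1, −3]] = [[−119, −360], [45, 136]].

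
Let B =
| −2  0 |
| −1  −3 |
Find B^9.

tr B = −5 and det B = 6, so the characteristic polynomial is λ² − (−5)λ + (6) with roots −2 and −3.
Eigenvectors give P = [[−1, 0], [1, 1]] with P⁻¹ = [[−1, 0], [1, 1]], and B = P·diag(−2, −3)·P⁻¹.
Then B^9 = P·diag(−512, −19683)·P⁻¹ = [[512, 0], [−512, −19683]] · [[−1, 0], [1, 1]] = [[−512, 0], [−19171, −19683]].

[[−512, 0], [−19171, −19683]]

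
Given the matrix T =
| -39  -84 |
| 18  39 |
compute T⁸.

tr T = 0 and det T = -9, so the characteristic polynomial is λ² − (0)λ + (-9) with roots 3 and -3.
Eigenvectors give P = [[-2, 7], [1, -3]] with P⁻¹ = [[3, 7], [1, 2]], and T = P·diag(3, -3)·P⁻¹.
Then T⁸ = P·diag(6561, 6561)·P⁻¹ = [[-13122, 45927], [6561, -19683]] · [[3, 7], [1, 2]] = [[6561, 0], [0, 6561]].

[[6561, 0], [0, 6561]]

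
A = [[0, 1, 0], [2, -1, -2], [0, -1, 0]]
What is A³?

A² = [[2, -1, -2], [-2, 5, 2], [-2, 1, 2]]
A³ = [[-2, 5, 2], [10, -9, -10], [2, -5, -2]]

[[-2, 5, 2], [10, -9, -10], [2, -5, -2]]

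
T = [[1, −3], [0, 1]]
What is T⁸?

T = I + N where N = [[0, −3], [0, 0]] is strictly upper-triangular, so N² = 0.
(I + N)⁸ = I + 8·N = [[1, −24], [0, 1]].

[[1, −24], [0, 1]]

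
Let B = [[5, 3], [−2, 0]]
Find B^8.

tr B = 5 and det B = 6, so the characteristic polynomial is λ² − (5)λ + (6) with roots 3 and 2.
Eigenvectors give P = [[3, −1], [−2, 1]] with P⁻¹ = [[1, 1], [2, 3]], and B = P·diag(3, 2)·P⁻¹.
Then B^8 = P·diag(6561, 256)·P⁻¹ = [[19683, −256], [−13122, 256]] · [[1, 1], [2, 3]] = [[19171, 18915], [−12610, −12354]].

[[19171, 18915], [−12610, −12354]]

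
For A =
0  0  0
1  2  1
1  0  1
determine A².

[[0, 0, 0], [3, 4, 3], [1, 0, 1]]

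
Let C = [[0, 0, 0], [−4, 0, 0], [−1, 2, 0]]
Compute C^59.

[[0, 0, 0], [0, 0, 0], [0, 0, 0]]

C is strictly triangular, hence nilpotent: C^3 = 0, so C^59 = 0.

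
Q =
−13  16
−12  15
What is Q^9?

tr Q = 2 and det Q = −3, so the characteristic polynomial is λ² − (2)λ + (−3) with roots −1 and 3.
Eigenvectors give P = [[4, 1], [3, 1]] with P⁻¹ = [[1, −1], [−3, 4]], and Q = P·diag(−1, 3)·P⁻¹.
Then Q^9 = P·diag(−1, 19683)·P⁻¹ = [[−4, 19683], [−3, 19683]] · [[1, −1], [−3, 4]] = [[−59053, 78736], [−59052, 78735]].

[[−59053, 78736], [−59052, 78735]]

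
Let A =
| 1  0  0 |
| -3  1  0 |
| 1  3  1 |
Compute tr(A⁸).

A = I + N where N = [[0, 0, 0], [-3, 0, 0], [1, 3, 0]] is strictly lower-triangular, so N³ = 0.
(I + N)⁸ = I + 8·N + 28·N² = [[1, 0, 0], [-24, 1, 0], [-244, 24, 1]].

3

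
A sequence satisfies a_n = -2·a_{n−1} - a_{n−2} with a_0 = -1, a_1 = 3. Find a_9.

With companion matrix T = [[-2, -1], [1, 0]], [a_n, a_{n−1}]ᵀ = T·[a_{n−1}, a_{n−2}]ᵀ, so [a_9, a_8]ᵀ = T⁸·[a_1, a_0]ᵀ.
T⁸ = [[9, 8], [-8, -7]], giving [a_9, a_8]ᵀ = [[19], [-17]].

19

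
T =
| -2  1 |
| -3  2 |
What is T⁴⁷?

T² = I (check: tr T = 0 and det T = -1), so T⁴⁷ = T since 47 is odd.

[[-2, 1], [-3, 2]]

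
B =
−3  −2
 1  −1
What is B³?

[[−13, −22], [11, 9]]

B² = [[7, 8], [−4, −1]]
B³ = [[−13, −22], [11, 9]]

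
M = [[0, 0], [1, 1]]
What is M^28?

[[0, 0], [1, 1]]

M² = M (a projection; rank 1, trace 1), so M^28 = M.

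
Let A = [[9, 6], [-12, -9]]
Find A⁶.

tr A = 0 and det A = -9, so the characteristic polynomial is λ² − (0)λ + (-9) with roots 3 and -3.
Eigenvectors give P = [[-1, -1], [1, 2]] with P⁻¹ = [[-2, -1], [1, 1]], and A = P·diag(3, -3)·P⁻¹.
Then A⁶ = P·diag(729, 729)·P⁻¹ = [[-729, -729], [729, 1458]] · [[-2, -1], [1, 1]] = [[729, 0], [0, 729]].

[[729, 0], [0, 729]]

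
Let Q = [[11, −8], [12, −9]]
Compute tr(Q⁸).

tr Q = 2 and det Q = −3, so the characteristic polynomial is λ² − (2)λ + (−3) with roots −1 and 3.
Eigenvectors give P = [[−2, 1], [−3, 1]] with P⁻¹ = [[1, −1], [3, −2]], and Q = P·diag(−1, 3)·P⁻¹.
Then Q⁸ = P·diag(1, 6561)·P⁻¹ = [[−2, 6561], [−3, 6561]] · [[1, −1], [3, −2]] = [[19681, −13120], [19680, −13119]].

6562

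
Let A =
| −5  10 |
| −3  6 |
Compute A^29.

A² = A (a projection; rank 1, trace 1), so A^29 = A.

[[−5, 10], [−3, 6]]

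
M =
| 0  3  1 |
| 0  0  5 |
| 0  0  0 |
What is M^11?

[[0, 0, 0], [0, 0, 0], [0, 0, 0]]

M is strictly triangular, hence nilpotent: M^3 = 0, so M^11 = 0.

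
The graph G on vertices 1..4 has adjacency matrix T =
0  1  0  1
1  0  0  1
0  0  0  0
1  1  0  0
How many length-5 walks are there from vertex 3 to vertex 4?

The number of length-5 walks from vertex 3 to vertex 4 is entry (3,4) of T⁵, where T is the adjacency matrix.
T² = [[2, 1, 0, 1], [1, 2, 0, 1], [0, 0, 0, 0], [1, 1, 0, 2]]
T³ = [[2, 3, 0, 3], [3, 2, 0, 3], [0, 0, 0, 0], [3, 3, 0, 2]]
T⁴ = [[6, 5, 0, 5], [5, 6, 0, 5], [0, 0, 0, 0], [5, 5, 0, 6]]
T⁵ = [[10, 11, 0, 11], [11, 10, 0, 11], [0, 0, 0, 0], [11, 11, 0, 10]]

0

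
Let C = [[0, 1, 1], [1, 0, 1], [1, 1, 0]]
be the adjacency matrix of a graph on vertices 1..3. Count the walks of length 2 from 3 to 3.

The number of length-2 walks from vertex 3 to vertex 3 is entry (3,3) of C², where C is the adjacency matrix.
C² = [[2, 1, 1], [1, 2, 1], [1, 1, 2]]

2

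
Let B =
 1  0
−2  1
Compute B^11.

B = I + N where N = [[0, 0], [−2, 0]] is strictly lower-triangular, so N^2 = 0.
(I + N)^11 = I + 11·N = [[1, 0], [−22, 1]].

[[1, 0], [−22, 1]]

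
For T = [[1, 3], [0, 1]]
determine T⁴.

T = I + N where N = [[0, 3], [0, 0]] is strictly upper-triangular, so N² = 0.
(I + N)⁴ = I + 4·N = [[1, 12], [0, 1]].

[[1, 12], [0, 1]]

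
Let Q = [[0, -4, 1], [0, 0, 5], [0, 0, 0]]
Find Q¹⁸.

[[0, 0, 0], [0, 0, 0], [0, 0, 0]]

Q is strictly triangular, hence nilpotent: Q³ = 0, so Q¹⁸ = 0.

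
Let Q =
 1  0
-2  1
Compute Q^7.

Q = I + N where N = [[0, 0], [-2, 0]] is strictly lower-triangular, so N^2 = 0.
(I + N)^7 = I + 7·N = [[1, 0], [-14, 1]].

[[1, 0], [-14, 1]]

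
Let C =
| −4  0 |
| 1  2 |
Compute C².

[[16, 0], [−2, 4]]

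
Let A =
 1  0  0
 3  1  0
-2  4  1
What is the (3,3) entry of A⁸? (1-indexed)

A = I + N where N = [[0, 0, 0], [3, 0, 0], [-2, 4, 0]] is strictly lower-triangular, so N³ = 0.
(I + N)⁸ = I + 8·N + 28·N² = [[1, 0, 0], [24, 1, 0], [320, 32, 1]].

1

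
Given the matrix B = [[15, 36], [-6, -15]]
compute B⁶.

tr B = 0 and det B = -9, so the characteristic polynomial is λ² − (0)λ + (-9) with roots -3 and 3.
Eigenvectors give P = [[-2, 3], [1, -1]] with P⁻¹ = [[1, 3], [1, 2]], and B = P·diag(-3, 3)·P⁻¹.
Then B⁶ = P·diag(729, 729)·P⁻¹ = [[-1458, 2187], [729, -729]] · [[1, 3], [1, 2]] = [[729, 0], [0, 729]].

[[729, 0], [0, 729]]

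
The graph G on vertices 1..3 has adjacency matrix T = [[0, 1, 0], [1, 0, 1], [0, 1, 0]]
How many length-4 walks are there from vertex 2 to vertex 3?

0

The number of length-4 walks from vertex 2 to vertex 3 is entry (2,3) of T^4, where T is the adjacency matrix.
T^2 = [[1, 0, 1], [0, 2, 0], [1, 0, 1]]
T^3 = [[0, 2, 0], [2, 0, 2], [0, 2, 0]]
T^4 = [[2, 0, 2], [0, 4, 0], [2, 0, 2]]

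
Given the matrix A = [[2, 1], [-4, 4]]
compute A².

[[0, 6], [-24, 12]]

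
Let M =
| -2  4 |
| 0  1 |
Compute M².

[[4, -4], [0, 1]]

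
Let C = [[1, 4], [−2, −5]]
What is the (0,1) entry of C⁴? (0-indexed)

−160

tr C = −4 and det C = 3, so the characteristic polynomial is λ² − (−4)λ + (3) with roots −1 and −3.
Eigenvectors give P = [[2, −1], [−1, 1]] with P⁻¹ = [[1, 1], [1, 2]], and C = P·diag(−1, −3)·P⁻¹.
Then C⁴ = P·diag(1, 81)·P⁻¹ = [[2, −81], [−1, 81]] · [[1, 1], [1, 2]] = [[−79, −160], [80, 161]].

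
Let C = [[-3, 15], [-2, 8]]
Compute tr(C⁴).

97

tr C = 5 and det C = 6, so the characteristic polynomial is λ² − (5)λ + (6) with roots 2 and 3.
Eigenvectors give P = [[3, -5], [1, -2]] with P⁻¹ = [[2, -5], [1, -3]], and C = P·diag(2, 3)·P⁻¹.
Then C⁴ = P·diag(16, 81)·P⁻¹ = [[48, -405], [16, -162]] · [[2, -5], [1, -3]] = [[-309, 975], [-130, 406]].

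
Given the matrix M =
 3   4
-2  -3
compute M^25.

[[3, 4], [-2, -3]]

M² = I (check: tr M = 0 and det M = -1), so M^25 = M since 25 is odd.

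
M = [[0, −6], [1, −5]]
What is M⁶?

[[−1266, 3990], [−665, 2059]]

tr M = −5 and det M = 6, so the characteristic polynomial is λ² − (−5)λ + (6) with roots −3 and −2.
Eigenvectors give P = [[−2, −3], [−1, −1]] with P⁻¹ = [[1, −3], [−1, 2]], and M = P·diag(−3, −2)·P⁻¹.
Then M⁶ = P·diag(729, 64)·P⁻¹ = [[−1458, −192], [−729, −64]] · [[1, −3], [−1, 2]] = [[−1266, 3990], [−665, 2059]].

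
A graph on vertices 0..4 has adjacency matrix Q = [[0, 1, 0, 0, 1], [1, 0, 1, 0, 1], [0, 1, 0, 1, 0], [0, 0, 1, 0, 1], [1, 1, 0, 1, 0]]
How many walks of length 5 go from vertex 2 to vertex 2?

The number of length-5 walks from vertex 2 to vertex 2 is entry (2,2) of Q^5, where Q is the adjacency matrix.
Q^2 = [[2, 1, 1, 1, 1], [1, 3, 0, 2, 1], [1, 0, 2, 0, 2], [1, 2, 0, 2, 0], [1, 1, 2, 0, 3]]
Q^3 = [[2, 4, 2, 2, 4], [4, 2, 5, 1, 6], [2, 5, 0, 4, 1], [2, 1, 4, 0, 5], [4, 6, 1, 5, 2]]
Q^4 = [[8, 8, 6, 6, 8], [8, 15, 3, 11, 7], [6, 3, 9, 1, 11], [6, 11, 1, 9, 3], [8, 7, 11, 3, 15]]
Q^5 = [[16, 22, 14, 14, 22], [22, 18, 26, 10, 34], [14, 26, 4, 20, 10], [14, 10, 20, 4, 26], [22, 34, 10, 26, 18]]

4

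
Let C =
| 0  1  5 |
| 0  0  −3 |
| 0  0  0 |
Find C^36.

C is strictly triangular, hence nilpotent: C^3 = 0, so C^36 = 0.

[[0, 0, 0], [0, 0, 0], [0, 0, 0]]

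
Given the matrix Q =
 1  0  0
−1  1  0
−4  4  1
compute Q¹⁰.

Q = I + N where N = [[0, 0, 0], [−1, 0, 0], [−4, 4, 0]] is strictly lower-triangular, so N³ = 0.
(I + N)¹⁰ = I + 10·N + 45·N² = [[1, 0, 0], [−10, 1, 0], [−220, 40, 1]].

[[1, 0, 0], [−10, 1, 0], [−220, 40, 1]]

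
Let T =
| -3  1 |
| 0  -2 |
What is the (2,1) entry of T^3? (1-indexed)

0

T^2 = [[9, -5], [0, 4]]
T^3 = [[-27, 19], [0, -8]]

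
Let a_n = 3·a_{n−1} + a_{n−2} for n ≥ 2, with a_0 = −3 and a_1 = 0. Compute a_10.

−38910

With companion matrix Q = [[3, 1], [1, 0]], [a_n, a_{n−1}]ᵀ = Q·[a_{n−1}, a_{n−2}]ᵀ, so [a_10, a_9]ᵀ = Q^9·[a_1, a_0]ᵀ.
Q^9 = [[42837, 12970], [12970, 3927]], giving [a_10, a_9]ᵀ = [[−38910], [−11781]].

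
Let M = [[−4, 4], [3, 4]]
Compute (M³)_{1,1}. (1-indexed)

M² = [[28, 0], [0, 28]]
M³ = [[−112, 112], [84, 112]]

−112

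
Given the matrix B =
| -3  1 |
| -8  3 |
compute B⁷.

B² = I (check: tr B = 0 and det B = -1), so B⁷ = B since 7 is odd.

[[-3, 1], [-8, 3]]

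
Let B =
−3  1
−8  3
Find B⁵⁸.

[[1, 0], [0, 1]]

B² = I (check: tr B = 0 and det B = −1), so B⁵⁸ = I since 58 is even.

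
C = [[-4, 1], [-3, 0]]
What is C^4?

C^2 = [[13, -4], [12, -3]]
C^3 = [[-40, 13], [-39, 12]]
C^4 = [[121, -40], [120, -39]]

[[121, -40], [120, -39]]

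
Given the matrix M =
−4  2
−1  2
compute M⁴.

[[188, −64], [32, −4]]

M² = [[14, −4], [2, 2]]
M³ = [[−52, 20], [−10, 8]]
M⁴ = [[188, −64], [32, −4]]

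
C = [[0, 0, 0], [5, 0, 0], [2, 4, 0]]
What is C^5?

[[0, 0, 0], [0, 0, 0], [0, 0, 0]]

C is strictly triangular, hence nilpotent: C^3 = 0, so C^5 = 0.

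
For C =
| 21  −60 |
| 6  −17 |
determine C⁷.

tr C = 4 and det C = 3, so the characteristic polynomial is λ² − (4)λ + (3) with roots 3 and 1.
Eigenvectors give P = [[10, −3], [3, −1]] with P⁻¹ = [[1, −3], [3, −10]], and C = P·diag(3, 1)·P⁻¹.
Then C⁷ = P·diag(2187, 1)·P⁻¹ = [[21870, −3], [6561, −1]] · [[1, −3], [3, −10]] = [[21861, −65580], [6558, −19673]].

[[21861, −65580], [6558, −19673]]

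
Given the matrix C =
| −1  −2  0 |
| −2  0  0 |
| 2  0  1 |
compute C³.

[[−9, −10, 0], [−10, −4, 0], [10, 0, 1]]

C² = [[5, 2, 0], [2, 4, 0], [0, −4, 1]]
C³ = [[−9, −10, 0], [−10, −4, 0], [10, 0, 1]]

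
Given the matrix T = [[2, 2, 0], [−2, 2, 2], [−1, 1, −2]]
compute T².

[[0, 8, 4], [−10, 2, 0], [−2, −2, 6]]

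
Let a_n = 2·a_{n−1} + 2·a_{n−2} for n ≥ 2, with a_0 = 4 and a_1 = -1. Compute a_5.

With companion matrix B = [[2, 2], [1, 0]], [a_n, a_{n−1}]ᵀ = B·[a_{n−1}, a_{n−2}]ᵀ, so [a_5, a_4]ᵀ = B⁴·[a_1, a_0]ᵀ.
B⁴ = [[44, 32], [16, 12]], giving [a_5, a_4]ᵀ = [[84], [32]].

84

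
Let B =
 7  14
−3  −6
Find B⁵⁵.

[[7, 14], [−3, −6]]

B² = B (a projection; rank 1, trace 1), so B⁵⁵ = B.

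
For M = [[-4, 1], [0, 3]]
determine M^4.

[[256, -25], [0, 81]]

M^2 = [[16, -1], [0, 9]]
M^3 = [[-64, 13], [0, 27]]
M^4 = [[256, -25], [0, 81]]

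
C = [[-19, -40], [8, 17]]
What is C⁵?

[[-1219, -2440], [488, 977]]

tr C = -2 and det C = -3, so the characteristic polynomial is λ² − (-2)λ + (-3) with roots 1 and -3.
Eigenvectors give P = [[-2, -5], [1, 2]] with P⁻¹ = [[2, 5], [-1, -2]], and C = P·diag(1, -3)·P⁻¹.
Then C⁵ = P·diag(1, -243)·P⁻¹ = [[-2, 1215], [1, -486]] · [[2, 5], [-1, -2]] = [[-1219, -2440], [488, 977]].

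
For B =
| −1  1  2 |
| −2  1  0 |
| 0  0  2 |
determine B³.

B² = [[−1, 0, 2], [0, −1, −4], [0, 0, 4]]
B³ = [[1, −1, 2], [2, −1, −8], [0, 0, 8]]

[[1, −1, 2], [2, −1, −8], [0, 0, 8]]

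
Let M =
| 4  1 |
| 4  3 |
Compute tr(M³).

175

M² = [[20, 7], [28, 13]]
M³ = [[108, 41], [164, 67]]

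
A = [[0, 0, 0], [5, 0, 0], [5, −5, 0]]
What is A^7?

[[0, 0, 0], [0, 0, 0], [0, 0, 0]]

A is strictly triangular, hence nilpotent: A^3 = 0, so A^7 = 0.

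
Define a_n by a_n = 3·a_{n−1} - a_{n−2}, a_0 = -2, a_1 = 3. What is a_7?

1419

With companion matrix C = [[3, -1], [1, 0]], [a_n, a_{n−1}]ᵀ = C·[a_{n−1}, a_{n−2}]ᵀ, so [a_7, a_6]ᵀ = C⁶·[a_1, a_0]ᵀ.
C⁶ = [[377, -144], [144, -55]], giving [a_7, a_6]ᵀ = [[1419], [542]].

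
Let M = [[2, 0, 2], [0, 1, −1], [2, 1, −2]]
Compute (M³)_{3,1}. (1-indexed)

14

M² = [[8, 2, 0], [−2, 0, 1], [0, −1, 7]]
M³ = [[16, 2, 14], [−2, 1, −6], [14, 6, −13]]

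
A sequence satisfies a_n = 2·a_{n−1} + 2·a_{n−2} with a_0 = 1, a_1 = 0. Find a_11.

13376

With companion matrix A = [[2, 2], [1, 0]], [a_n, a_{n−1}]ᵀ = A·[a_{n−1}, a_{n−2}]ᵀ, so [a_11, a_10]ᵀ = A^10·[a_1, a_0]ᵀ.
A^10 = [[18272, 13376], [6688, 4896]], giving [a_11, a_10]ᵀ = [[13376], [4896]].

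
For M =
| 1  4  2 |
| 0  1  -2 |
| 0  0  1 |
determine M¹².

[[1, 48, -504], [0, 1, -24], [0, 0, 1]]

M = I + N where N = [[0, 4, 2], [0, 0, -2], [0, 0, 0]] is strictly upper-triangular, so N³ = 0.
(I + N)¹² = I + 12·N + 66·N² = [[1, 48, -504], [0, 1, -24], [0, 0, 1]].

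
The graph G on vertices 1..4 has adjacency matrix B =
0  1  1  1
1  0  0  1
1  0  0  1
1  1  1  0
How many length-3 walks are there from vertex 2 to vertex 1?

The number of length-3 walks from vertex 2 to vertex 1 is entry (2,1) of B^3, where B is the adjacency matrix.
B^2 = [[3, 1, 1, 2], [1, 2, 2, 1], [1, 2, 2, 1], [2, 1, 1, 3]]
B^3 = [[4, 5, 5, 5], [5, 2, 2, 5], [5, 2, 2, 5], [5, 5, 5, 4]]

5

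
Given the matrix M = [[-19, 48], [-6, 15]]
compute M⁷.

tr M = -4 and det M = 3, so the characteristic polynomial is λ² − (-4)λ + (3) with roots -1 and -3.
Eigenvectors give P = [[-8, 3], [-3, 1]] with P⁻¹ = [[1, -3], [3, -8]], and M = P·diag(-1, -3)·P⁻¹.
Then M⁷ = P·diag(-1, -2187)·P⁻¹ = [[8, -6561], [3, -2187]] · [[1, -3], [3, -8]] = [[-19675, 52464], [-6558, 17487]].

[[-19675, 52464], [-6558, 17487]]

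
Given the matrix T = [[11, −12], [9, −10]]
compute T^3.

[[35, −36], [27, −28]]

tr T = 1 and det T = −2, so the characteristic polynomial is λ² − (1)λ + (−2) with roots 2 and −1.
Eigenvectors give P = [[4, 1], [3, 1]] with P⁻¹ = [[1, −1], [−3, 4]], and T = P·diag(2, −1)·P⁻¹.
Then T^3 = P·diag(8, −1)·P⁻¹ = [[32, −1], [24, −1]] · [[1, −1], [−3, 4]] = [[35, −36], [27, −28]].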